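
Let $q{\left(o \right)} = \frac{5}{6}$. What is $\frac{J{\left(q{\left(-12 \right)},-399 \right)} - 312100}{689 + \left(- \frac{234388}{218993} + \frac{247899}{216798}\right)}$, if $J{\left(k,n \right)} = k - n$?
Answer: $- \frac{14798664996717869}{32715294697329} \approx -452.35$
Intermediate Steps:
$q{\left(o \right)} = \frac{5}{6}$ ($q{\left(o \right)} = 5 \cdot \frac{1}{6} = \frac{5}{6}$)
$\frac{J{\left(q{\left(-12 \right)},-399 \right)} - 312100}{689 + \left(- \frac{234388}{218993} + \frac{247899}{216798}\right)} = \frac{\left(\frac{5}{6} - -399\right) - 312100}{689 + \left(- \frac{234388}{218993} + \frac{247899}{216798}\right)} = \frac{\left(\frac{5}{6} + 399\right) - 312100}{689 + \left(\left(-234388\right) \frac{1}{218993} + 247899 \cdot \frac{1}{216798}\right)} = \frac{\frac{2399}{6} - 312100}{689 + \left(- \frac{234388}{218993} + \frac{82633}{72266}\right)} = - \frac{1870201}{6 \left(689 + \frac{1157765361}{15825748138}\right)} = - \frac{1870201}{6 \cdot \frac{10905098232443}{15825748138}} = \left(- \frac{1870201}{6}\right) \frac{15825748138}{10905098232443} = - \frac{14798664996717869}{32715294697329}$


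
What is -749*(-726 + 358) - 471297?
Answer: -195665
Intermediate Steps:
-749*(-726 + 358) - 471297 = -749*(-368) - 471297 = 275632 - 471297 = -195665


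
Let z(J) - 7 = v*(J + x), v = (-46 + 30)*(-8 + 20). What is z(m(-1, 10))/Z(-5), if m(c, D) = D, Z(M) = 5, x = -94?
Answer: 3227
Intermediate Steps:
v = -192 (v = -16*12 = -192)
z(J) = 18055 - 192*J (z(J) = 7 - 192*(J - 94) = 7 - 192*(-94 + J) = 7 + (18048 - 192*J) = 18055 - 192*J)
z(m(-1, 10))/Z(-5) = (18055 - 192*10)/5 = (18055 - 1920)*(⅕) = 16135*(⅕) = 3227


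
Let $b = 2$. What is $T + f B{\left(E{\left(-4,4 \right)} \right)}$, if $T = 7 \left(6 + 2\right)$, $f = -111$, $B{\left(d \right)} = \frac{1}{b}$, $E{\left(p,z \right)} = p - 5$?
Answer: $\frac{1}{2} \approx 0.5$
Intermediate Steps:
$E{\left(p,z \right)} = -5 + p$ ($E{\left(p,z \right)} = p - 5 = -5 + p$)
$B{\left(d \right)} = \frac{1}{2}$
$T = 56$ ($T = 7 \cdot 8 = 56$)
$T + f B{\left(E{\left(-4,4 \right)} \right)} = 56 - \frac{111}{2} = \frac{1}{2}$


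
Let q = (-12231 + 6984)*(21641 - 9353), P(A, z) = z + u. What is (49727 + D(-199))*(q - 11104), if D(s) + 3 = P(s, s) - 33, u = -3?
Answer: -3191359531360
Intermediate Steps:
P(A, z) = -3 + z (P(A, z) = z - 3 = -3 + z)
D(s) = -39 + s (D(s) = -3 + ((-3 + s) - 33) = -3 + (-36 + s) = -39 + s)
q = -64475136 (q = -5247*12288 = -64475136)
(49727 + D(-199))*(q - 11104) = (49727 + (-39 - 199))*(-64475136 - 11104) = (49727 - 238)*(-64486240) = 49489*(-64486240) = -3191359531360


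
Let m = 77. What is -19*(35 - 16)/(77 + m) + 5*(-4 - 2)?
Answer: -4981/154 ≈ -32.344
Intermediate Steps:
-19*(35 - 16)/(77 + m) + 5*(-4 - 2) = -19*(35 - 16)/(77 + 77) + 5*(-4 - 2) = -361/154 + 5*(-6) = -361/154 - 30 = -4981/154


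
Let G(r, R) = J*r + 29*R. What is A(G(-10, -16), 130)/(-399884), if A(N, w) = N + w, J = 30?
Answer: 317/199942 ≈ 0.0015855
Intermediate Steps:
G(r, R) = 29*R + 30*r (G(r, R) = 30*r + 29*R = 29*R + 30*r)
A(G(-10, -16), 130)/(-399884) = ((29*(-16) + 30*(-10)) + 130)/(-399884) = ((-464 - 300) + 130)*(-1/399884) = (-764 + 130)*(-1/399884) = -634*(-1/399884) = 317/199942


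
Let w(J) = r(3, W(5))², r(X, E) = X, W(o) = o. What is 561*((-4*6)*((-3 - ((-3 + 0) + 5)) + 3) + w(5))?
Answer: 31977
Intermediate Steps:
w(J) = 9 (w(J) = 3² = 9)
561*((-4*6)*((-3 - ((-3 + 0) + 5)) + 3) + w(5)) = 561*((-4*6)*((-3 - ((-3 + 0) + 5)) + 3) + 9) = 561*(-24*((-3 - (-3 + 5)) + 3) + 9) = 561*(-24*((-3 - 1*2) + 3) + 9) = 561*(-24*((-3 - 2) + 3) + 9) = 561*(-24*(-5 + 3) + 9) = 561*(-24*(-2) + 9) = 561*(48 + 9) = 561*57 = 31977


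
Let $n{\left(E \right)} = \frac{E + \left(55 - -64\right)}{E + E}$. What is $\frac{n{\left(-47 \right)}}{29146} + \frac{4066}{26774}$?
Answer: $\frac{1392223757}{9169171297} \approx 0.15184$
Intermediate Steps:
$n{\left(E \right)} = \frac{119 + E}{2 E}$ ($n{\left(E \right)} = \frac{E + \left(55 + 64\right)}{2 E} = \left(E + 119\right) \frac{1}{2 E} = \left(119 + E\right) \frac{1}{2 E} = \frac{119 + E}{2 E}$)
$\frac{n{\left(-47 \right)}}{29146} + \frac{4066}{26774} = \frac{\frac{1}{2} \frac{1}{-47} \left(119 - 47\right)}{29146} + \frac{4066}{26774} = \frac{1}{2} \left(- \frac{1}{47}\right) 72 \cdot \frac{1}{29146} + 4066 \cdot \frac{1}{26774} = \left(- \frac{36}{47}\right) \frac{1}{29146} + \frac{2033}{13387} = - \frac{18}{684931} + \frac{2033}{13387} = \frac{1392223757}{9169171297}$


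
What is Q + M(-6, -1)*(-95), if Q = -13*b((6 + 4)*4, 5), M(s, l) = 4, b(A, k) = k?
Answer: -445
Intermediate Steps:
Q = -65 (Q = -13*5 = -65)
Q + M(-6, -1)*(-95) = -65 + 4*(-95) = -65 - 380 = -445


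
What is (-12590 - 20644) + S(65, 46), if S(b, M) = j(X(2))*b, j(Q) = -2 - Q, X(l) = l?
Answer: -33494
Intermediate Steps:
S(b, M) = -4*b (S(b, M) = (-2 - 1*2)*b = (-2 - 2)*b = -4*b)
(-12590 - 20644) + S(65, 46) = (-12590 - 20644) - 4*65 = -33234 - 260 = -33494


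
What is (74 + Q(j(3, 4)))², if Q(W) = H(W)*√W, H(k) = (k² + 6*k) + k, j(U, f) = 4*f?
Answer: 2390116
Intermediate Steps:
H(k) = k² + 7*k
Q(W) = W^(3/2)*(7 + W) (Q(W) = (W*(7 + W))*√W = W^(3/2)*(7 + W))
(74 + Q(j(3, 4)))² = (74 + (4*4)^(3/2)*(7 + 4*4))² = (74 + 16^(3/2)*(7 + 16))² = (74 + 64*23)² = (74 + 1472)² = 1546² = 2390116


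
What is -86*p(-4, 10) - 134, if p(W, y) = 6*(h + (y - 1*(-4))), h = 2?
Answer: -8390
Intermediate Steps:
p(W, y) = 36 + 6*y (p(W, y) = 6*(2 + (y - 1*(-4))) = 6*(2 + (y + 4)) = 6*(2 + (4 + y)) = 6*(6 + y) = 36 + 6*y)
-86*p(-4, 10) - 134 = -86*(36 + 6*10) - 134 = -86*(36 + 60) - 134 = -86*96 - 134 = -8256 - 134 = -8390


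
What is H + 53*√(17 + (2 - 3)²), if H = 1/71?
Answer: 1/71 + 159*√2 ≈ 224.87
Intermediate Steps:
H = 1/71 ≈ 0.014085
H + 53*√(17 + (2 - 3)²) = 1/71 + 53*√(17 + (2 - 3)²) = 1/71 + 53*√(17 + (-1)²) = 1/71 + 53*√(17 + 1) = 1/71 + 53*√18 = 1/71 + 53*(3*√2) = 1/71 + 159*√2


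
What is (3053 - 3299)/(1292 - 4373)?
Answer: 82/1027 ≈ 0.079844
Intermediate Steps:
(3053 - 3299)/(1292 - 4373) = -246/(-3081) = -246*(-1/3081) = 82/1027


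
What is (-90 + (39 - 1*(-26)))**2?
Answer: 625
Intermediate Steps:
(-90 + (39 - 1*(-26)))**2 = (-90 + (39 + 26))**2 = (-90 + 65)**2 = (-25)**2 = 625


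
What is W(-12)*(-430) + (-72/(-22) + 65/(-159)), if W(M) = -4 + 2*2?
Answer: 5009/1749 ≈ 2.8639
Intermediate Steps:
W(M) = 0 (W(M) = -4 + 4 = 0)
W(-12)*(-430) + (-72/(-22) + 65/(-159)) = 0*(-430) + (-72/(-22) + 65/(-159)) = 0 + (-72*(-1/22) + 65*(-1/159)) = 0 + (36/11 - 65/159) = 0 + 5009/1749 = 5009/1749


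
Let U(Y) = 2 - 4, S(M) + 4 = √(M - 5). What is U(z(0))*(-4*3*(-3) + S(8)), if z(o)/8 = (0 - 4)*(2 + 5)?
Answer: -64 - 2*√3 ≈ -67.464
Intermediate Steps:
S(M) = -4 + √(-5 + M) (S(M) = -4 + √(M - 5) = -4 + √(-5 + M))
z(o) = -224 (z(o) = 8*((0 - 4)*(2 + 5)) = 8*(-4*7) = 8*(-28) = -224)
U(Y) = -2
U(z(0))*(-4*3*(-3) + S(8)) = -2*(-4*3*(-3) + (-4 + √(-5 + 8))) = -2*(-12*(-3) + (-4 + √3)) = -2*(36 + (-4 + √3)) = -2*(32 + √3) = -64 - 2*√3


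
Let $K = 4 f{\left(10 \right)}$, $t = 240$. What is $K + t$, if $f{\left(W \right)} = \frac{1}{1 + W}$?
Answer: $\frac{2644}{11} \approx 240.36$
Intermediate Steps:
$K = \frac{4}{11}$ ($K = \frac{4}{1 + 10} = \frac{4}{11} \approx 0.36364$)
$K + t = \frac{4}{11} + 240 = \frac{2644}{11}$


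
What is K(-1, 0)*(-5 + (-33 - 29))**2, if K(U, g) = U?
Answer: -4489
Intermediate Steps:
K(-1, 0)*(-5 + (-33 - 29))**2 = -(-5 + (-33 - 29))**2 = -(-5 - 62)**2 = -1*(-67)**2 = -1*4489 = -4489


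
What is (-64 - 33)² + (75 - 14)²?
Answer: 13130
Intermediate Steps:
(-64 - 33)² + (75 - 14)² = (-97)² + 61² = 9409 + 3721 = 13130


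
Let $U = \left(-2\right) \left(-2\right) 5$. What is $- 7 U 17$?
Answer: $-2380$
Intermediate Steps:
$U = 20$ ($U = 4 \cdot 5 = 20$)
$- 7 U 17 = \left(-7\right) 20 \cdot 17 = \left(-140\right) 17 = -2380$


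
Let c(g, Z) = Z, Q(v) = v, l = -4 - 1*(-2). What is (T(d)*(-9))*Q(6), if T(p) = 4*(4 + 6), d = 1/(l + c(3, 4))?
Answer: -2160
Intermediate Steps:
l = -2 (l = -4 + 2 = -2)
d = ½ (d = 1/(-2 + 4) = 1/2 = ½ ≈ 0.50000)
T(p) = 40 (T(p) = 4*10 = 40)
(T(d)*(-9))*Q(6) = (40*(-9))*6 = -360*6 = -2160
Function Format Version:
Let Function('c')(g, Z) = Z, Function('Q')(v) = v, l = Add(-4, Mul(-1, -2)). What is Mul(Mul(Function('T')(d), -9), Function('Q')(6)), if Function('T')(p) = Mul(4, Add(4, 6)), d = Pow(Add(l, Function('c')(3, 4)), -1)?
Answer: -2160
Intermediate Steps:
l = -2 (l = Add(-4, 2) = -2)
d = Rational(1, 2) (d = Pow(Add(-2, 4), -1) = Pow(2, -1) = Rational(1, 2) ≈ 0.50000)
Function('T')(p) = 40 (Function('T')(p) = Mul(4, 10) = 40)
Mul(Mul(Function('T')(d), -9), Function('Q')(6)) = Mul(Mul(40, -9), 6) = Mul(-360, 6) = -2160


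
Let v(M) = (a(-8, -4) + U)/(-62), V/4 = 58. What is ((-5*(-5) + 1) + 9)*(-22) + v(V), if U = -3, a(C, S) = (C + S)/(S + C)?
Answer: -23869/31 ≈ -769.97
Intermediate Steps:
a(C, S) = 1 (a(C, S) = (C + S)/(C + S) = 1)
V = 232 (V = 4*58 = 232)
v(M) = 1/31 (v(M) = (1 - 3)/(-62) = -2*(-1/62) = 1/31)
((-5*(-5) + 1) + 9)*(-22) + v(V) = ((-5*(-5) + 1) + 9)*(-22) + 1/31 = ((25 + 1) + 9)*(-22) + 1/31 = (26 + 9)*(-22) + 1/31 = 35*(-22) + 1/31 = -770 + 1/31 = -23869/31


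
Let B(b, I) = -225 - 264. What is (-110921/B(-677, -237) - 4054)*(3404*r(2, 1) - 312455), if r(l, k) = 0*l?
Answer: 584754845675/489 ≈ 1.1958e+9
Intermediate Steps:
r(l, k) = 0
B(b, I) = -489
(-110921/B(-677, -237) - 4054)*(3404*r(2, 1) - 312455) = (-110921/(-489) - 4054)*(3404*0 - 312455) = (-110921*(-1/489) - 4054)*(0 - 312455) = (110921/489 - 4054)*(-312455) = -1871485/489*(-312455) = 584754845675/489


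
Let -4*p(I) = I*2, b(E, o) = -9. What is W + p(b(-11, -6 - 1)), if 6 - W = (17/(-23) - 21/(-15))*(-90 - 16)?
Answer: 18527/230 ≈ 80.552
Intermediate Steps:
p(I) = -I/2 (p(I) = -I*2/4 = -I/2)
W = 8746/115 (W = 6 - (17/(-23) - 21/(-15))*(-90 - 16) = 6 - (17*(-1/23) - 21*(-1/15))*(-106) = 6 - (-17/23 + 7/5)*(-106) = 6 - 76*(-106)/115 = 6 - 1*(-8056/115) = 6 + 8056/115 = 8746/115 ≈ 76.052)
W + p(b(-11, -6 - 1)) = 8746/115 - ½*(-9) = 8746/115 + 9/2 = 18527/230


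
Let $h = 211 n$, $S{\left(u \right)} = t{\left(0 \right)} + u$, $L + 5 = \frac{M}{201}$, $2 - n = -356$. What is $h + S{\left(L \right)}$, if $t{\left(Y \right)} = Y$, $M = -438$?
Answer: $\frac{5060565}{67} \approx 75531.0$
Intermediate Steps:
$n = 358$ ($n = 2 - -356 = 2 + 356 = 358$)
$L = - \frac{481}{67}$ ($L = -5 - \frac{438}{201} = -5 - \frac{146}{67} = - \frac{481}{67} \approx -7.1791$)
$S{\left(u \right)} = u$ ($S{\left(u \right)} = 0 + u = u$)
$h = 75538$ ($h = 211 \cdot 358 = 75538$)
$h + S{\left(L \right)} = 75538 - \frac{481}{67} = \frac{5060565}{67}$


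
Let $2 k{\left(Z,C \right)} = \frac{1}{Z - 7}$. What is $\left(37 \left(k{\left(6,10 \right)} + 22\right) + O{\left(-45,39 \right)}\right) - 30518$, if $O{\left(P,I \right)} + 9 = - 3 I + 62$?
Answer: $- \frac{59573}{2} \approx -29787.0$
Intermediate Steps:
$O{\left(P,I \right)} = 53 - 3 I$ ($O{\left(P,I \right)} = -9 - \left(-62 + 3 I\right) = 53 - 3 I$)
$k{\left(Z,C \right)} = \frac{1}{2 \left(-7 + Z\right)}$ ($k{\left(Z,C \right)} = \frac{1}{2 \left(Z - 7\right)} = \frac{1}{2 \left(-7 + Z\right)}$)
$\left(37 \left(k{\left(6,10 \right)} + 22\right) + O{\left(-45,39 \right)}\right) - 30518 = \left(37 \left(\frac{1}{2 \left(-7 + 6\right)} + 22\right) + \left(53 - 117\right)\right) - 30518 = \left(37 \left(\frac{1}{2 \left(-1\right)} + 22\right) + \left(53 - 117\right)\right) - 30518 = \left(37 \left(\frac{1}{2} \left(-1\right) + 22\right) - 64\right) - 30518 = \left(37 \left(- \frac{1}{2} + 22\right) - 64\right) - 30518 = \left(37 \cdot \frac{43}{2} - 64\right) - 30518 = \left(\frac{1591}{2} - 64\right) - 30518 = \frac{1463}{2} - 30518 = - \frac{59573}{2}$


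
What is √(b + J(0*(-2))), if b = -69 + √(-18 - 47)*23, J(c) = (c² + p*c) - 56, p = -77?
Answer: √(-125 + 23*I*√65) ≈ 7.0224 + 13.203*I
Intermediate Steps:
J(c) = -56 + c² - 77*c (J(c) = (c² - 77*c) - 56 = -56 + c² - 77*c)
b = -69 + 23*I*√65 (b = -69 + √(-65)*23 = -69 + (I*√65)*23 = -69 + 23*I*√65 ≈ -69.0 + 185.43*I)
√(b + J(0*(-2))) = √((-69 + 23*I*√65) + (-56 + (0*(-2))² - 0*(-2))) = √((-69 + 23*I*√65) + (-56 + 0² - 77*0)) = √((-69 + 23*I*√65) + (-56 + 0 + 0)) = √((-69 + 23*I*√65) - 56) = √(-125 + 23*I*√65)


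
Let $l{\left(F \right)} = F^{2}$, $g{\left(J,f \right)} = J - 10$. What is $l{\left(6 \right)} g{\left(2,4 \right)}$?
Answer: $-288$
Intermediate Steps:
$g{\left(J,f \right)} = -10 + J$
$l{\left(6 \right)} g{\left(2,4 \right)} = 6^{2} \left(-10 + 2\right) = 36 \left(-8\right) = -288$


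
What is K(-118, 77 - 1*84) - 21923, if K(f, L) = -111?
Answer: -22034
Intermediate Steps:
K(-118, 77 - 1*84) - 21923 = -111 - 21923 = -22034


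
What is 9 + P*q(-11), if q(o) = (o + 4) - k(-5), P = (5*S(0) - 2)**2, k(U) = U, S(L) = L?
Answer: 1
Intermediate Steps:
P = 4 (P = (5*0 - 2)**2 = (0 - 2)**2 = (-2)**2 = 4)
q(o) = 9 + o (q(o) = (o + 4) - 1*(-5) = (4 + o) + 5 = 9 + o)
9 + P*q(-11) = 9 + 4*(9 - 11) = 9 + 4*(-2) = 9 - 8 = 1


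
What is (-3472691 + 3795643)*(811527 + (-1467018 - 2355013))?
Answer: -972248287808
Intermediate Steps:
(-3472691 + 3795643)*(811527 + (-1467018 - 2355013)) = 322952*(811527 - 3822031) = 322952*(-3010504) = -972248287808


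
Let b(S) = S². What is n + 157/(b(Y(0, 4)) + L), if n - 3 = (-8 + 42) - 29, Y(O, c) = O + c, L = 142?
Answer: 1421/158 ≈ 8.9937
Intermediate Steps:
n = 8 (n = 3 + ((-8 + 42) - 29) = 3 + (34 - 29) = 3 + 5 = 8)
n + 157/(b(Y(0, 4)) + L) = 8 + 157/((0 + 4)² + 142) = 8 + 157/(4² + 142) = 8 + 157/(16 + 142) = 8 + 157/158 = 1421/158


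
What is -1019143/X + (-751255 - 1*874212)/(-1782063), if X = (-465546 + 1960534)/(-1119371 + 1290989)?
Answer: -155843119912830583/1332081400122 ≈ -1.1699e+5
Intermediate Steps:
X = 747494/85809 (X = 1494988/171618 = 1494988*(1/171618) = 747494/85809 ≈ 8.7111)
-1019143/X + (-751255 - 1*874212)/(-1782063) = -1019143/747494/85809 + (-751255 - 1*874212)/(-1782063) = -1019143*85809/747494 + (-751255 - 874212)*(-1/1782063) = -87451641687/747494 - 1625467*(-1/1782063) = -87451641687/747494 + 1625467/1782063 = -155843119912830583/1332081400122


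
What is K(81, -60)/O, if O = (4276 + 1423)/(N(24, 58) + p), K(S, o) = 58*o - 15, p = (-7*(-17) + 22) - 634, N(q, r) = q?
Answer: 1639155/5699 ≈ 287.62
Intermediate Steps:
p = -493 (p = (119 + 22) - 634 = 141 - 634 = -493)
K(S, o) = -15 + 58*o
O = -5699/469 (O = (4276 + 1423)/(24 - 493) = 5699/(-469) = 5699*(-1/469) = -5699/469 ≈ -12.151)
K(81, -60)/O = (-15 + 58*(-60))/(-5699/469) = (-15 - 3480)*(-469/5699) = -3495*(-469/5699) = 1639155/5699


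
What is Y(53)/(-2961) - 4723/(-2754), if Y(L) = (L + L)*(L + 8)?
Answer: -424729/906066 ≈ -0.46876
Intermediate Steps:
Y(L) = 2*L*(8 + L) (Y(L) = (2*L)*(8 + L) = 2*L*(8 + L))
Y(53)/(-2961) - 4723/(-2754) = (2*53*(8 + 53))/(-2961) - 4723/(-2754) = (2*53*61)*(-1/2961) - 4723*(-1/2754) = 6466*(-1/2961) + 4723/2754 = -6466/2961 + 4723/2754 = -424729/906066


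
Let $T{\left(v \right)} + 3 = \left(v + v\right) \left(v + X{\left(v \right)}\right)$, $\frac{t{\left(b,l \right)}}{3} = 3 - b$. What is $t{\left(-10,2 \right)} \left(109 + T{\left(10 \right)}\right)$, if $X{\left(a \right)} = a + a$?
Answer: $27534$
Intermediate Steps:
$X{\left(a \right)} = 2 a$
$t{\left(b,l \right)} = 9 - 3 b$ ($t{\left(b,l \right)} = 3 \left(3 - b\right) = 9 - 3 b$)
$T{\left(v \right)} = -3 + 6 v^{2}$ ($T{\left(v \right)} = -3 + \left(v + v\right) \left(v + 2 v\right) = -3 + 2 v 3 v = -3 + 6 v^{2}$)
$t{\left(-10,2 \right)} \left(109 + T{\left(10 \right)}\right) = \left(9 - -30\right) \left(109 - \left(3 - 6 \cdot 10^{2}\right)\right) = \left(9 + 30\right) \left(109 + \left(-3 + 6 \cdot 100\right)\right) = 39 \left(109 + \left(-3 + 600\right)\right) = 39 \left(109 + 597\right) = 39 \cdot 706 = 27534$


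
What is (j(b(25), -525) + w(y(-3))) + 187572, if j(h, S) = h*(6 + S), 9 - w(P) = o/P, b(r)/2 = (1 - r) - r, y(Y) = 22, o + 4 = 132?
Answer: 2622809/11 ≈ 2.3844e+5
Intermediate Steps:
o = 128 (o = -4 + 132 = 128)
b(r) = 2 - 4*r (b(r) = 2*((1 - r) - r) = 2*(1 - 2*r) = 2 - 4*r)
w(P) = 9 - 128/P
(j(b(25), -525) + w(y(-3))) + 187572 = ((2 - 4*25)*(6 - 525) + (9 - 128/22)) + 187572 = ((2 - 100)*(-519) + (9 - 128*1/22)) + 187572 = (-98*(-519) + (9 - 64/11)) + 187572 = (50862 + 35/11) + 187572 = 559517/11 + 187572 = 2622809/11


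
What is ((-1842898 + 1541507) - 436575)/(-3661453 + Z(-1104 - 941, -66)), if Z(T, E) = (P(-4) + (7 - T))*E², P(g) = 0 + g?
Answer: -737966/5259635 ≈ -0.14031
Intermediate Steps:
P(g) = g
Z(T, E) = E²*(3 - T) (Z(T, E) = (-4 + (7 - T))*E² = (3 - T)*E² = E²*(3 - T))
((-1842898 + 1541507) - 436575)/(-3661453 + Z(-1104 - 941, -66)) = ((-1842898 + 1541507) - 436575)/(-3661453 + (-66)²*(3 - (-1104 - 941))) = (-301391 - 436575)/(-3661453 + 4356*(3 - 1*(-2045))) = -737966/(-3661453 + 4356*(3 + 2045)) = -737966/(-3661453 + 4356*2048) = -737966/(-3661453 + 8921088) = -737966/5259635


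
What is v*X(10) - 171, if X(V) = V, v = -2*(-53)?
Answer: 889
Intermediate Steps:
v = 106
v*X(10) - 171 = 106*10 - 171 = 1060 - 171 = 889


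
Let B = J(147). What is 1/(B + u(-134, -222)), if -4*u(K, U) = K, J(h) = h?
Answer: 2/361 ≈ 0.0055402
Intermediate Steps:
u(K, U) = -K/4
B = 147
1/(B + u(-134, -222)) = 1/(147 - ¼*(-134)) = 1/(147 + 67/2) = 1/(361/2) = 2/361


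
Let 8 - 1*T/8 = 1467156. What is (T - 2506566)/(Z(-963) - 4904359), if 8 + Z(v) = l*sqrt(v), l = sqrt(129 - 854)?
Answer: 11642762909375/4008802495419 - 35609375*sqrt(3103)/4008802495419 ≈ 2.9038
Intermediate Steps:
T = -11737184 (T = 64 - 8*1467156 = 64 - 11737248 = -11737184)
l = 5*I*sqrt(29) (l = sqrt(-725) = 5*I*sqrt(29) ≈ 26.926*I)
Z(v) = -8 + 5*I*sqrt(29)*sqrt(v) (Z(v) = -8 + (5*I*sqrt(29))*sqrt(v) = -8 + 5*I*sqrt(29)*sqrt(v))
(T - 2506566)/(Z(-963) - 4904359) = (-11737184 - 2506566)/((-8 + 5*I*sqrt(29)*sqrt(-963)) - 4904359) = -14243750/((-8 + 5*I*sqrt(29)*(3*I*sqrt(107))) - 4904359) = -14243750/((-8 - 15*sqrt(3103)) - 4904359) = -14243750/(-4904367 - 15*sqrt(3103))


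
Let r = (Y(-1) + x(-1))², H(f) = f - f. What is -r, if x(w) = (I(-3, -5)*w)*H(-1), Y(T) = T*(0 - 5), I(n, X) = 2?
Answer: -25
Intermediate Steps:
H(f) = 0
Y(T) = -5*T (Y(T) = T*(-5) = -5*T)
x(w) = 0 (x(w) = (2*w)*0 = 0)
r = 25 (r = (-5*(-1) + 0)² = (5 + 0)² = 5² = 25)
-r = -1*25 = -25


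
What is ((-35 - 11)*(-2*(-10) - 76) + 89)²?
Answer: 7102225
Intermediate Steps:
((-35 - 11)*(-2*(-10) - 76) + 89)² = (-46*(20 - 76) + 89)² = (-46*(-56) + 89)² = (2576 + 89)² = 2665² = 7102225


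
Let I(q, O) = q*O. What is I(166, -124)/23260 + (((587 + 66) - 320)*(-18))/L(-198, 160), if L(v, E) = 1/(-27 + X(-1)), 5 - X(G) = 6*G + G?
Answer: 522821504/5815 ≈ 89909.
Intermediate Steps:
X(G) = 5 - 7*G (X(G) = 5 - (6*G + G) = 5 - 7*G)
I(q, O) = O*q
L(v, E) = -1/15 (L(v, E) = 1/(-27 + (5 - 7*(-1))) = 1/(-27 + (5 + 7)) = 1/(-27 + 12) = 1/(-15) = -1/15)
I(166, -124)/23260 + (((587 + 66) - 320)*(-18))/L(-198, 160) = -124*166/23260 + (((587 + 66) - 320)*(-18))/(-1/15) = -20584*1/23260 + ((653 - 320)*(-18))*(-15) = -5146/5815 + (333*(-18))*(-15) = -5146/5815 - 5994*(-15) = -5146/5815 + 89910 = 522821504/5815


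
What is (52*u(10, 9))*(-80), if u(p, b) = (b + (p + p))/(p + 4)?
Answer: -60320/7 ≈ -8617.1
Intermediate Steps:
u(p, b) = (b + 2*p)/(4 + p)
(52*u(10, 9))*(-80) = (52*((9 + 2*10)/(4 + 10)))*(-80) = (52*((9 + 20)/14))*(-80) = (52*((1/14)*29))*(-80) = (52*(29/14))*(-80) = (754/7)*(-80) = -60320/7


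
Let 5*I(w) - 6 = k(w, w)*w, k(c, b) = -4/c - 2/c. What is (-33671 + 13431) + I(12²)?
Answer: -20240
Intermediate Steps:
k(c, b) = -6/c
I(w) = 0 (I(w) = 6/5 + ((-6/w)*w)/5 = 6/5 + (⅕)*(-6) = 6/5 - 6/5 = 0)
(-33671 + 13431) + I(12²) = (-33671 + 13431) + 0 = -20240 + 0 = -20240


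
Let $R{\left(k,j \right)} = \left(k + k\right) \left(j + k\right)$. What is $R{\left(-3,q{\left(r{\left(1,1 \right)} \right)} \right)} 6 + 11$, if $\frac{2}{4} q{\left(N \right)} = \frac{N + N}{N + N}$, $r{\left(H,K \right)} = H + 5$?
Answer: $47$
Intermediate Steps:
$r{\left(H,K \right)} = 5 + H$
$q{\left(N \right)} = 2$ ($q{\left(N \right)} = 2 \frac{N + N}{N + N} = 2 \frac{2 N}{2 N} = 2 \cdot 2 N \frac{1}{2 N} = 2 \cdot 1 = 2$)
$R{\left(k,j \right)} = 2 k \left(j + k\right)$
$R{\left(-3,q{\left(r{\left(1,1 \right)} \right)} \right)} 6 + 11 = 2 \left(-3\right) \left(2 - 3\right) 6 + 11 = 2 \left(-3\right) \left(-1\right) 6 + 11 = 6 \cdot 6 + 11 = 36 + 11 = 47$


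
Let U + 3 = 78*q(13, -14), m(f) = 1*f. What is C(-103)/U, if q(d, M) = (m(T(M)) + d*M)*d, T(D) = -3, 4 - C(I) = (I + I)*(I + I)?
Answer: 14144/62531 ≈ 0.22619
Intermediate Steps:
C(I) = 4 - 4*I**2 (C(I) = 4 - (I + I)*(I + I) = 4 - 2*I*2*I = 4 - 4*I**2)
m(f) = f
q(d, M) = d*(-3 + M*d) (q(d, M) = (-3 + d*M)*d = (-3 + M*d)*d = d*(-3 + M*d))
U = -187593 (U = -3 + 78*(13*(-3 - 14*13)) = -3 + 78*(13*(-3 - 182)) = -3 + 78*(13*(-185)) = -3 + 78*(-2405) = -3 - 187590 = -187593)
C(-103)/U = (4 - 4*(-103)**2)/(-187593) = (4 - 4*10609)*(-1/187593) = (4 - 42436)*(-1/187593) = -42432*(-1/187593) = 14144/62531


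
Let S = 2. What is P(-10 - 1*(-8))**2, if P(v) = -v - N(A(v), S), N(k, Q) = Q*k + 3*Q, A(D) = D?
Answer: 0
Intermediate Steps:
N(k, Q) = 3*Q + Q*k
P(v) = -6 - 3*v (P(v) = -v - 2*(3 + v) = -v - (6 + 2*v) = -v + (-6 - 2*v) = -6 - 3*v)
P(-10 - 1*(-8))**2 = (-6 - 3*(-10 - 1*(-8)))**2 = (-6 - 3*(-10 + 8))**2 = (-6 - 3*(-2))**2 = (-6 + 6)**2 = 0**2 = 0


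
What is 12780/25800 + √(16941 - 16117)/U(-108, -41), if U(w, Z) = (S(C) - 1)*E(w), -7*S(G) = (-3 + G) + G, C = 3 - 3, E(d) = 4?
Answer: 213/430 - 7*√206/8 ≈ -12.063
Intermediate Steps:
C = 0
S(G) = 3/7 - 2*G/7 (S(G) = -((-3 + G) + G)/7 = -(-3 + 2*G)/7 = 3/7 - 2*G/7)
U(w, Z) = -16/7 (U(w, Z) = ((3/7 - 2/7*0) - 1)*4 = ((3/7 + 0) - 1)*4 = (3/7 - 1)*4 = -4/7*4 = -16/7)
12780/25800 + √(16941 - 16117)/U(-108, -41) = 12780/25800 + √(16941 - 16117)/(-16/7) = 12780*(1/25800) + √824*(-7/16) = 213/430 + (2*√206)*(-7/16) = 213/430 - 7*√206/8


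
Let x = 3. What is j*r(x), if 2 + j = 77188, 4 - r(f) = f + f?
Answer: -154372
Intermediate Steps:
r(f) = 4 - 2*f (r(f) = 4 - (f + f) = 4 - 2*f)
j = 77186 (j = -2 + 77188 = 77186)
j*r(x) = 77186*(4 - 2*3) = 77186*(4 - 6) = 77186*(-2) = -154372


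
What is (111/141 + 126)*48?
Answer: 286032/47 ≈ 6085.8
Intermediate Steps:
(111/141 + 126)*48 = (111*(1/141) + 126)*48 = (37/47 + 126)*48 = (5959/47)*48 = 286032/47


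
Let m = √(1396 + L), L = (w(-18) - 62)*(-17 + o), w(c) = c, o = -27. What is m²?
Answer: 4916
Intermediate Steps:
L = 3520 (L = (-18 - 62)*(-17 - 27) = -80*(-44) = 3520)
m = 2*√1229 (m = √(1396 + 3520) = √4916 = 2*√1229 ≈ 70.114)
m² = (2*√1229)² = 4916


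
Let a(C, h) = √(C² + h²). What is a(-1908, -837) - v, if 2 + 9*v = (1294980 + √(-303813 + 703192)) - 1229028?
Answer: -65950/9 + 9*√53593 - √399379/9 ≈ -5314.5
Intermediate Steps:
v = 65950/9 + √399379/9 (v = -2/9 + ((1294980 + √(-303813 + 703192)) - 1229028)/9 = -2/9 + ((1294980 + √399379) - 1229028)/9 = -2/9 + (65952 + √399379)/9 = -2/9 + (7328 + √399379/9) = 65950/9 + √399379/9 ≈ 7398.0)
a(-1908, -837) - v = √((-1908)² + (-837)²) - (65950/9 + √399379/9) = √(3640464 + 700569) + (-65950/9 - √399379/9) = √4341033 + (-65950/9 - √399379/9) = 9*√53593 + (-65950/9 - √399379/9) = -65950/9 + 9*√53593 - √399379/9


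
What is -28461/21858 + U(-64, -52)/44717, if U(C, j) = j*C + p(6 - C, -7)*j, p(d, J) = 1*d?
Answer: -426503411/325808062 ≈ -1.3091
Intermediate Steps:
p(d, J) = d
U(C, j) = C*j + j*(6 - C) (U(C, j) = j*C + (6 - C)*j = C*j + j*(6 - C))
-28461/21858 + U(-64, -52)/44717 = -28461/21858 + (6*(-52))/44717 = -28461*1/21858 - 312*1/44717 = -9487/7286 - 312/44717 = -426503411/325808062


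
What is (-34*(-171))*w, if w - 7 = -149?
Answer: -825588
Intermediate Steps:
w = -142 (w = 7 - 149 = -142)
(-34*(-171))*w = -34*(-171)*(-142) = 5814*(-142) = -825588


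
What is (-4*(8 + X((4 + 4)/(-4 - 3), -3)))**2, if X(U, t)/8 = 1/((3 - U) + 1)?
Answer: 118336/81 ≈ 1460.9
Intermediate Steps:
X(U, t) = 8/(4 - U) (X(U, t) = 8/((3 - U) + 1) = 8/(4 - U))
(-4*(8 + X((4 + 4)/(-4 - 3), -3)))**2 = (-4*(8 - 8/(-4 + (4 + 4)/(-4 - 3))))**2 = (-4*(8 - 8/(-4 + 8/(-7))))**2 = (-4*(8 - 8/(-4 + 8*(-1/7))))**2 = (-4*(8 - 8/(-4 - 8/7)))**2 = (-4*(8 - 8/(-36/7)))**2 = (-4*(8 - 8*(-7/36)))**2 = (-4*(8 + 14/9))**2 = (-4*86/9)**2 = (-344/9)**2 = 118336/81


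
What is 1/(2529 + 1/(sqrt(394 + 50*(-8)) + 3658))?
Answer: 33840476788/85582575047935 + I*sqrt(6)/85582575047935 ≈ 0.00039541 + 2.8621e-14*I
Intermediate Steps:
1/(2529 + 1/(sqrt(394 + 50*(-8)) + 3658)) = 1/(2529 + 1/(sqrt(394 - 400) + 3658)) = 1/(2529 + 1/(sqrt(-6) + 3658)) = 1/(2529 + 1/(I*sqrt(6) + 3658)) = 1/(2529 + 1/(3658 + I*sqrt(6)))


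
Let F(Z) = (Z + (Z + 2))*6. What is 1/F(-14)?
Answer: -1/156 ≈ -0.0064103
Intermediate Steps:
F(Z) = 12 + 12*Z (F(Z) = (Z + (2 + Z))*6 = (2 + 2*Z)*6 = 12 + 12*Z)
1/F(-14) = 1/(12 + 12*(-14)) = 1/(12 - 168) = 1/(-156) = -1/156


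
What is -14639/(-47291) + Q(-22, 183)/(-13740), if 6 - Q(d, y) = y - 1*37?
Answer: 10388030/32488917 ≈ 0.31974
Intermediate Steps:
Q(d, y) = 43 - y (Q(d, y) = 6 - (y - 1*37) = 6 - (y - 37) = 6 - (-37 + y) = 6 + (37 - y) = 43 - y)
-14639/(-47291) + Q(-22, 183)/(-13740) = -14639/(-47291) + (43 - 1*183)/(-13740) = -14639*(-1/47291) + (43 - 183)*(-1/13740) = 14639/47291 - 140*(-1/13740) = 14639/47291 + 7/687 = 10388030/32488917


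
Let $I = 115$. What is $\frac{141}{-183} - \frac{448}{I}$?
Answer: $- \frac{32733}{7015} \approx -4.6661$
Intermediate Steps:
$\frac{141}{-183} - \frac{448}{I} = \frac{141}{-183} - \frac{448}{115} = 141 \left(- \frac{1}{183}\right) - \frac{448}{115} = - \frac{47}{61} - \frac{448}{115} = - \frac{32733}{7015}$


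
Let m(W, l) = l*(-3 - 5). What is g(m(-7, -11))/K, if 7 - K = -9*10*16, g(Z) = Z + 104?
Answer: 192/1447 ≈ 0.13269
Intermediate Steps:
m(W, l) = -8*l (m(W, l) = l*(-8) = -8*l)
g(Z) = 104 + Z
K = 1447 (K = 7 - (-9*10)*16 = 7 - (-90)*16 = 7 - 1*(-1440) = 7 + 1440 = 1447)
g(m(-7, -11))/K = (104 - 8*(-11))/1447 = (104 + 88)*(1/1447) = 192*(1/1447) = 192/1447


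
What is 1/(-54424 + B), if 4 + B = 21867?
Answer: -1/32561 ≈ -3.0712e-5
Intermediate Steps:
B = 21863 (B = -4 + 21867 = 21863)
1/(-54424 + B) = 1/(-54424 + 21863) = 1/(-32561) = -1/32561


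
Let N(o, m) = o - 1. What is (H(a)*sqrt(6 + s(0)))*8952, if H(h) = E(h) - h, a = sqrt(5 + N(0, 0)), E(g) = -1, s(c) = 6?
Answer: -53712*sqrt(3) ≈ -93032.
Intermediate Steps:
N(o, m) = -1 + o
a = 2 (a = sqrt(5 + (-1 + 0)) = sqrt(5 - 1) = sqrt(4) = 2)
H(h) = -1 - h
(H(a)*sqrt(6 + s(0)))*8952 = ((-1 - 1*2)*sqrt(6 + 6))*8952 = ((-1 - 2)*sqrt(12))*8952 = -6*sqrt(3)*8952 = -53712*sqrt(3)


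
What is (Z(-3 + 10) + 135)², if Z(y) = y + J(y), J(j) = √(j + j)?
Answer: (142 + √14)² ≈ 21241.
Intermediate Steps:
J(j) = √2*√j (J(j) = √(2*j) = √2*√j)
Z(y) = y + √2*√y
(Z(-3 + 10) + 135)² = (((-3 + 10) + √2*√(-3 + 10)) + 135)² = ((7 + √2*√7) + 135)² = ((7 + √14) + 135)² = (142 + √14)²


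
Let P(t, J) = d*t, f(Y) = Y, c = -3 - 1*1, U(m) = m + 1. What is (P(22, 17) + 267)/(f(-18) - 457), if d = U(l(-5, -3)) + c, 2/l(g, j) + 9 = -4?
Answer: -2569/6175 ≈ -0.41603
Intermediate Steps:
l(g, j) = -2/13 (l(g, j) = 2/(-9 - 4) = 2/(-13) = 2*(-1/13) = -2/13)
U(m) = 1 + m
c = -4 (c = -3 - 1 = -4)
d = -41/13 (d = (1 - 2/13) - 4 = 11/13 - 4 = -41/13 ≈ -3.1538)
P(t, J) = -41*t/13
(P(22, 17) + 267)/(f(-18) - 457) = (-41/13*22 + 267)/(-18 - 457) = (-902/13 + 267)/(-475) = (2569/13)*(-1/475) = -2569/6175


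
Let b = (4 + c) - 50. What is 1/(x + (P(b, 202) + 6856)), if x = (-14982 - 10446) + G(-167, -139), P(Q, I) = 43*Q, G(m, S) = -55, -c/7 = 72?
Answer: -1/42277 ≈ -2.3654e-5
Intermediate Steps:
c = -504 (c = -7*72 = -504)
b = -550 (b = (4 - 504) - 50 = -500 - 50 = -550)
x = -25483 (x = (-14982 - 10446) - 55 = -25428 - 55 = -25483)
1/(x + (P(b, 202) + 6856)) = 1/(-25483 + (43*(-550) + 6856)) = 1/(-25483 + (-23650 + 6856)) = 1/(-25483 - 16794) = 1/(-42277) = -1/42277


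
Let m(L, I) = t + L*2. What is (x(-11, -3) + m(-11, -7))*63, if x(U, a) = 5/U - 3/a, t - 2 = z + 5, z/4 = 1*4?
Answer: 1071/11 ≈ 97.364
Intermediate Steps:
z = 16 (z = 4*(1*4) = 4*4 = 16)
t = 23 (t = 2 + (16 + 5) = 2 + 21 = 23)
x(U, a) = -3/a + 5/U
m(L, I) = 23 + 2*L (m(L, I) = 23 + L*2 = 23 + 2*L)
(x(-11, -3) + m(-11, -7))*63 = ((-3/(-3) + 5/(-11)) + (23 + 2*(-11)))*63 = ((-3*(-⅓) + 5*(-1/11)) + (23 - 22))*63 = ((1 - 5/11) + 1)*63 = (6/11 + 1)*63 = (17/11)*63 = 1071/11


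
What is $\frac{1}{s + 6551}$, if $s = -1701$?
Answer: $\frac{1}{4850} \approx 0.00020619$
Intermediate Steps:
$\frac{1}{s + 6551} = \frac{1}{-1701 + 6551} = \frac{1}{4850}$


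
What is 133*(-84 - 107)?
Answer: -25403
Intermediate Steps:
133*(-84 - 107) = 133*(-191) = -25403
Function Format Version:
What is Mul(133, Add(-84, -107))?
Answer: -25403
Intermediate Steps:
Mul(133, Add(-84, -107)) = Mul(133, -191) = -25403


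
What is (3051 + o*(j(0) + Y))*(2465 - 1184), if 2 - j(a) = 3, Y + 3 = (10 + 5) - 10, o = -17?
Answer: 3886554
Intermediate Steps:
Y = 2 (Y = -3 + ((10 + 5) - 10) = -3 + (15 - 10) = -3 + 5 = 2)
j(a) = -1 (j(a) = 2 - 1*3 = 2 - 3 = -1)
(3051 + o*(j(0) + Y))*(2465 - 1184) = (3051 - 17*(-1 + 2))*(2465 - 1184) = (3051 - 17*1)*1281 = (3051 - 17)*1281 = 3034*1281 = 3886554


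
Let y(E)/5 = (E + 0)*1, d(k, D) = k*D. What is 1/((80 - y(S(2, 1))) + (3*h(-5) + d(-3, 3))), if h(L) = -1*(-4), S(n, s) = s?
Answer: 1/78 ≈ 0.012821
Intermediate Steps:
d(k, D) = D*k
y(E) = 5*E (y(E) = 5*((E + 0)*1) = 5*(E*1) = 5*E)
h(L) = 4
1/((80 - y(S(2, 1))) + (3*h(-5) + d(-3, 3))) = 1/((80 - 5) + (3*4 + 3*(-3))) = 1/((80 - 1*5) + (12 - 9)) = 1/((80 - 5) + 3) = 1/(75 + 3) = 1/78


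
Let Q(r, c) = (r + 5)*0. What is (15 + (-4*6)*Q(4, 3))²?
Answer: 225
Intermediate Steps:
Q(r, c) = 0 (Q(r, c) = (5 + r)*0 = 0)
(15 + (-4*6)*Q(4, 3))² = (15 - 4*6*0)² = (15 - 24*0)² = (15 + 0)² = 15² = 225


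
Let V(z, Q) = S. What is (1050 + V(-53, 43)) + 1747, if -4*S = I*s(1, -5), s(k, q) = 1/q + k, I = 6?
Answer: 13979/5 ≈ 2795.8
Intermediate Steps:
s(k, q) = k + 1/q
S = -6/5 (S = -3*(1 + 1/(-5))/2 = -3*(1 - ⅕)/2 = -3*4/(2*5) = -¼*24/5 = -6/5 ≈ -1.2000)
V(z, Q) = -6/5
(1050 + V(-53, 43)) + 1747 = (1050 - 6/5) + 1747 = 5244/5 + 1747 = 13979/5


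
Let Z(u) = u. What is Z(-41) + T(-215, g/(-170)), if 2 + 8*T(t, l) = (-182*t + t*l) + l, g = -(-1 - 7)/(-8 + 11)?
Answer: 1236857/255 ≈ 4850.4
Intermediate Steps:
g = 8/3 (g = -(-8)/3 = -1*(-8/3) = 8/3 ≈ 2.6667)
T(t, l) = -¼ - 91*t/4 + l/8 + l*t/8 (T(t, l) = -¼ + ((-182*t + t*l) + l)/8 = -¼ + ((-182*t + l*t) + l)/8 = -¼ + (l - 182*t + l*t)/8 = -¼ + (-91*t/4 + l/8 + l*t/8) = -¼ - 91*t/4 + l/8 + l*t/8)
Z(-41) + T(-215, g/(-170)) = -41 + (-¼ - 91/4*(-215) + ((8/3)/(-170))/8 + (⅛)*((8/3)/(-170))*(-215)) = -41 + (-¼ + 19565/4 + ((8/3)*(-1/170))/8 + (⅛)*((8/3)*(-1/170))*(-215)) = -41 + (-¼ + 19565/4 + (⅛)*(-4/255) + (⅛)*(-4/255)*(-215)) = -41 + (-¼ + 19565/4 - 1/510 + 43/102) = -41 + 1247312/255 = 1236857/255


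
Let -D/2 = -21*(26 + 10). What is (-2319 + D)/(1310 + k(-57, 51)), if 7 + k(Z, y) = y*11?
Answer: -807/1864 ≈ -0.43294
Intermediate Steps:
k(Z, y) = -7 + 11*y (k(Z, y) = -7 + y*11 = -7 + 11*y)
D = 1512 (D = -(-42)*(26 + 10) = -(-42)*36 = -2*(-756) = 1512)
(-2319 + D)/(1310 + k(-57, 51)) = (-2319 + 1512)/(1310 + (-7 + 11*51)) = -807/(1310 + (-7 + 561)) = -807/(1310 + 554) = -807/1864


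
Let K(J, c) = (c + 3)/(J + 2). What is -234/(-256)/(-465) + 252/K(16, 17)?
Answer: 4499673/19840 ≈ 226.80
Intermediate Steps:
K(J, c) = (3 + c)/(2 + J)
-234/(-256)/(-465) + 252/K(16, 17) = -234/(-256)/(-465) + 252/(((3 + 17)/(2 + 16))) = -234*(-1/256)*(-1/465) + 252/((20/18)) = (117/128)*(-1/465) + 252/(((1/18)*20)) = -39/19840 + 252/(10/9) = -39/19840 + 252*(9/10) = -39/19840 + 1134/5 = 4499673/19840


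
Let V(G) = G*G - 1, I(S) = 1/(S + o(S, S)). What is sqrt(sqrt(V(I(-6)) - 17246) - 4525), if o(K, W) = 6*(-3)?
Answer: sqrt(-651600 + 6*I*sqrt(9934271))/12 ≈ 0.97605 + 67.275*I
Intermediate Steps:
o(K, W) = -18
I(S) = 1/(-18 + S) (I(S) = 1/(S - 18) = 1/(-18 + S))
V(G) = -1 + G**2 (V(G) = G**2 - 1 = -1 + G**2)
sqrt(sqrt(V(I(-6)) - 17246) - 4525) = sqrt(sqrt((-1 + (1/(-18 - 6))**2) - 17246) - 4525) = sqrt(sqrt((-1 + (1/(-24))**2) - 17246) - 4525) = sqrt(sqrt((-1 + (-1/24)**2) - 17246) - 4525) = sqrt(sqrt((-1 + 1/576) - 17246) - 4525) = sqrt(sqrt(-575/576 - 17246) - 4525) = sqrt(sqrt(-9934271/576) - 4525) = sqrt(I*sqrt(9934271)/24 - 4525) = sqrt(-4525 + I*sqrt(9934271)/24)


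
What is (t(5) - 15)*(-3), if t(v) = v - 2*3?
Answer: 48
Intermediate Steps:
t(v) = -6 + v (t(v) = v - 6 = -6 + v)
(t(5) - 15)*(-3) = ((-6 + 5) - 15)*(-3) = (-1 - 15)*(-3) = -16*(-3) = 48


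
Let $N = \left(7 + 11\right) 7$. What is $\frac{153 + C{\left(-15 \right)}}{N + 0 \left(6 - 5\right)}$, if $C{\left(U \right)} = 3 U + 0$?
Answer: $\frac{6}{7} \approx 0.85714$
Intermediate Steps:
$C{\left(U \right)} = 3 U$
$N = 126$ ($N = 18 \cdot 7 = 126$)
$\frac{153 + C{\left(-15 \right)}}{N + 0 \left(6 - 5\right)} = \frac{153 + 3 \left(-15\right)}{126 + 0 \left(6 - 5\right)} = \frac{153 - 45}{126 + 0 \cdot 1} = \frac{108}{126 + 0} = \frac{108}{126} = 108 \cdot \frac{1}{126} = \frac{6}{7}$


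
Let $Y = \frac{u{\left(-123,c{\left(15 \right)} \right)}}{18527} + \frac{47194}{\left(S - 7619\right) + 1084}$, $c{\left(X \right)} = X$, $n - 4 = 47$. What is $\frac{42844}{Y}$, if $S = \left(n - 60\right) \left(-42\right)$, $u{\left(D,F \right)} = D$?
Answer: $- \frac{4887246741716}{875120549} \approx -5584.7$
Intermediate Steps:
$n = 51$ ($n = 4 + 47 = 51$)
$S = 378$ ($S = \left(51 - 60\right) \left(-42\right) = \left(-9\right) \left(-42\right) = 378$)
$Y = - \frac{875120549}{114070739}$ ($Y = - \frac{123}{18527} + \frac{47194}{\left(378 - 7619\right) + 1084} = \left(-123\right) \frac{1}{18527} + \frac{47194}{-7241 + 1084} = - \frac{123}{18527} + \frac{47194}{-6157} = - \frac{123}{18527} + 47194 \left(- \frac{1}{6157}\right) = - \frac{123}{18527} - \frac{47194}{6157} = - \frac{875120549}{114070739} \approx -7.6717$)
$\frac{42844}{Y} = \frac{42844}{- \frac{875120549}{114070739}} = 42844 \left(- \frac{114070739}{875120549}\right) = - \frac{4887246741716}{875120549}$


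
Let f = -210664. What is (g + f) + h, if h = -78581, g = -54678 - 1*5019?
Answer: -348942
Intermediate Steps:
g = -59697 (g = -54678 - 5019 = -59697)
(g + f) + h = (-59697 - 210664) - 78581 = -270361 - 78581 = -348942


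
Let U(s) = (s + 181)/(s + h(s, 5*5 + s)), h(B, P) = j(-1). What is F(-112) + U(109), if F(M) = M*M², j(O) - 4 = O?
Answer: -78675823/56 ≈ -1.4049e+6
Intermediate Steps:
j(O) = 4 + O
h(B, P) = 3 (h(B, P) = 4 - 1 = 3)
U(s) = (181 + s)/(3 + s) (U(s) = (s + 181)/(s + 3) = (181 + s)/(3 + s))
F(M) = M³
F(-112) + U(109) = (-112)³ + (181 + 109)/(3 + 109) = -1404928 + 290/112 = -1404928 + (1/112)*290 = -1404928 + 145/56 = -78675823/56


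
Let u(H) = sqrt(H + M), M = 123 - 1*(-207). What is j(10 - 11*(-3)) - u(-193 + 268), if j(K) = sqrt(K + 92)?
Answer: -9*sqrt(5) + 3*sqrt(15) ≈ -8.5057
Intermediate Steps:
M = 330 (M = 123 + 207 = 330)
j(K) = sqrt(92 + K)
u(H) = sqrt(330 + H) (u(H) = sqrt(H + 330) = sqrt(330 + H))
j(10 - 11*(-3)) - u(-193 + 268) = sqrt(92 + (10 - 11*(-3))) - sqrt(330 + (-193 + 268)) = sqrt(92 + (10 + 33)) - sqrt(330 + 75) = sqrt(92 + 43) - sqrt(405) = sqrt(135) - 9*sqrt(5) = 3*sqrt(15) - 9*sqrt(5) = -9*sqrt(5) + 3*sqrt(15)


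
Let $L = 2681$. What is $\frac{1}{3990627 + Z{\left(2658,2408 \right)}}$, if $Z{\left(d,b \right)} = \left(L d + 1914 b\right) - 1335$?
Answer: $\frac{1}{15724302} \approx 6.3596 \cdot 10^{-8}$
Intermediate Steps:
$Z{\left(d,b \right)} = -1335 + 1914 b + 2681 d$ ($Z{\left(d,b \right)} = \left(2681 d + 1914 b\right) - 1335 = \left(1914 b + 2681 d\right) - 1335 = -1335 + 1914 b + 2681 d$)
$\frac{1}{3990627 + Z{\left(2658,2408 \right)}} = \frac{1}{3990627 + \left(-1335 + 1914 \cdot 2408 + 2681 \cdot 2658\right)} = \frac{1}{3990627 + \left(-1335 + 4608912 + 7126098\right)} = \frac{1}{3990627 + 11733675} = \frac{1}{15724302}$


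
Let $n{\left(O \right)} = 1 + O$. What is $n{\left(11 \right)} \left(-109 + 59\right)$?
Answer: $-600$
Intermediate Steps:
$n{\left(11 \right)} \left(-109 + 59\right) = \left(1 + 11\right) \left(-109 + 59\right) = 12 \left(-50\right) = -600$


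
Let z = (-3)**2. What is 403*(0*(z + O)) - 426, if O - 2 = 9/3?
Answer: -426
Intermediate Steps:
O = 5 (O = 2 + 9/3 = 2 + 9*(1/3) = 2 + 3 = 5)
z = 9
403*(0*(z + O)) - 426 = 403*(0*(9 + 5)) - 426 = 403*(0*14) - 426 = 403*0 - 426 = 0 - 426 = -426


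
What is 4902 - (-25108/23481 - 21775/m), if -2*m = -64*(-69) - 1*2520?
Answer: 36210321595/7419996 ≈ 4880.1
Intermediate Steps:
m = -948 (m = -(-64*(-69) - 1*2520)/2 = -(4416 - 2520)/2 = -1/2*1896 = -948)
4902 - (-25108/23481 - 21775/m) = 4902 - (-25108/23481 - 21775/(-948)) = 4902 - (-25108*1/23481 - 21775*(-1/948)) = 4902 - (-25108/23481 + 21775/948) = 4902 - 1*162498797/7419996 = 4902 - 162498797/7419996 = 36210321595/7419996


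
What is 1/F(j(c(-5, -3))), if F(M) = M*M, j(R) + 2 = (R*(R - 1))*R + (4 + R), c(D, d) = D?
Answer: 1/23409 ≈ 4.2719e-5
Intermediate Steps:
j(R) = 2 + R + R²*(-1 + R) (j(R) = -2 + ((R*(R - 1))*R + (4 + R)) = -2 + ((R*(-1 + R))*R + (4 + R)) = -2 + (R²*(-1 + R) + (4 + R)) = -2 + (4 + R + R²*(-1 + R)) = 2 + R + R²*(-1 + R))
F(M) = M²
1/F(j(c(-5, -3))) = 1/((2 - 5 + (-5)³ - 1*(-5)²)²) = 1/((2 - 5 - 125 - 1*25)²) = 1/((2 - 5 - 125 - 25)²) = 1/((-153)²) = 1/23409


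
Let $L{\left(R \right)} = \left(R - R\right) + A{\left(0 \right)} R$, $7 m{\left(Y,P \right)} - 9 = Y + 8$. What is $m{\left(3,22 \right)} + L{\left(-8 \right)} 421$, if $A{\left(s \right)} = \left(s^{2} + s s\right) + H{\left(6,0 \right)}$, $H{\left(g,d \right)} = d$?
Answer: $\frac{20}{7} \approx 2.8571$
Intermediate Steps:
$m{\left(Y,P \right)} = \frac{17}{7} + \frac{Y}{7}$ ($m{\left(Y,P \right)} = \frac{9}{7} + \frac{Y + 8}{7} = \frac{9}{7} + \frac{8 + Y}{7} = \frac{9}{7} + \left(\frac{8}{7} + \frac{Y}{7}\right) = \frac{17}{7} + \frac{Y}{7}$)
$A{\left(s \right)} = 2 s^{2}$ ($A{\left(s \right)} = \left(s^{2} + s s\right) + 0 = \left(s^{2} + s^{2}\right) + 0 = 2 s^{2} + 0 = 2 s^{2}$)
$L{\left(R \right)} = 0$ ($L{\left(R \right)} = \left(R - R\right) + 2 \cdot 0^{2} R = 0 + 2 \cdot 0 R = 0 + 0 R = 0 + 0 = 0$)
$m{\left(3,22 \right)} + L{\left(-8 \right)} 421 = \left(\frac{17}{7} + \frac{1}{7} \cdot 3\right) + 0 \cdot 421 = \left(\frac{17}{7} + \frac{3}{7}\right) + 0 = \frac{20}{7} + 0 = \frac{20}{7}$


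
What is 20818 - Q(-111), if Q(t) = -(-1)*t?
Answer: 20929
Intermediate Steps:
Q(t) = t
20818 - Q(-111) = 20818 - 1*(-111) = 20818 + 111 = 20929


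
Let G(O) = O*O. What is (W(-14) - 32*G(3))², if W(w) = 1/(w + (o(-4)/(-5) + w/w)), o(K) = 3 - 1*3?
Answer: 14025025/169 ≈ 82988.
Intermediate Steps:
G(O) = O²
o(K) = 0 (o(K) = 3 - 3 = 0)
W(w) = 1/(1 + w) (W(w) = 1/(w + (0/(-5) + w/w)) = 1/(w + (0*(-⅕) + 1)) = 1/(w + (0 + 1)) = 1/(w + 1) = 1/(1 + w))
(W(-14) - 32*G(3))² = (1/(1 - 14) - 32*3²)² = (1/(-13) - 32*9)² = (-1/13 - 288)² = (-3745/13)² = 14025025/169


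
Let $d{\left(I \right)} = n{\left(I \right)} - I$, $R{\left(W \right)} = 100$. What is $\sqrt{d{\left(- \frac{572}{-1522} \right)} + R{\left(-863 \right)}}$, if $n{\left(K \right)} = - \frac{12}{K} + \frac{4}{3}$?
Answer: $\frac{2 \sqrt{1839270846270}}{326469} \approx 8.3083$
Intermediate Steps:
$n{\left(K \right)} = \frac{4}{3} - \frac{12}{K}$ ($n{\left(K \right)} = - \frac{12}{K} + 4 \cdot \frac{1}{3} = - \frac{12}{K} + \frac{4}{3} = \frac{4}{3} - \frac{12}{K}$)
$d{\left(I \right)} = \frac{4}{3} - I - \frac{12}{I}$ ($d{\left(I \right)} = \left(\frac{4}{3} - \frac{12}{I}\right) - I = \frac{4}{3} - I - \frac{12}{I}$)
$\sqrt{d{\left(- \frac{572}{-1522} \right)} + R{\left(-863 \right)}} = \sqrt{\left(\frac{4}{3} - - \frac{572}{-1522} - \frac{12}{\left(-572\right) \frac{1}{-1522}}\right) + 100} = \sqrt{\left(\frac{4}{3} - \left(-572\right) \left(- \frac{1}{1522}\right) - \frac{12}{\left(-572\right) \left(- \frac{1}{1522}\right)}\right) + 100} = \sqrt{\left(\frac{4}{3} - \frac{286}{761} - \frac{12}{\frac{286}{761}}\right) + 100} = \sqrt{\left(\frac{4}{3} - \frac{286}{761} - \frac{4566}{143}\right) + 100} = \sqrt{- \frac{10111580}{326469} + 100} = \sqrt{\frac{22535320}{326469}} = \frac{2 \sqrt{1839270846270}}{326469}$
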